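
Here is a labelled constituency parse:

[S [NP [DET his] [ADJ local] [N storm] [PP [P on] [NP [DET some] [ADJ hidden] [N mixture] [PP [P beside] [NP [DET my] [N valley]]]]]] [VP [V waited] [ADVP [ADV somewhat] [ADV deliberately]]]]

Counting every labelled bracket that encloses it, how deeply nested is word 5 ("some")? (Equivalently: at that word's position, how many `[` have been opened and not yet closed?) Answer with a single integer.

The word sits inside DET, which is inside NP, inside PP, inside NP, inside S — 5 brackets in all.

5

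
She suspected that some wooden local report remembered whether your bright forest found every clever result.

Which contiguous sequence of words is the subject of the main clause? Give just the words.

In the main clause the verb is "suspected"; the NP preceding it, "she", is the subject.

she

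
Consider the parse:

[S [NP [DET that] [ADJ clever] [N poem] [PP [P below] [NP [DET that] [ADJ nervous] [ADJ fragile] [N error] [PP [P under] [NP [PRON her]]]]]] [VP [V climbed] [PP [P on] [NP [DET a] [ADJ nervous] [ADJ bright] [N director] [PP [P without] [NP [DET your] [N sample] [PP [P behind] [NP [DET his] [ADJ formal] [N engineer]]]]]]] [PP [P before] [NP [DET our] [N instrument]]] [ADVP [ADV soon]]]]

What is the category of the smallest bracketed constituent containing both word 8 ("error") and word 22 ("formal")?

S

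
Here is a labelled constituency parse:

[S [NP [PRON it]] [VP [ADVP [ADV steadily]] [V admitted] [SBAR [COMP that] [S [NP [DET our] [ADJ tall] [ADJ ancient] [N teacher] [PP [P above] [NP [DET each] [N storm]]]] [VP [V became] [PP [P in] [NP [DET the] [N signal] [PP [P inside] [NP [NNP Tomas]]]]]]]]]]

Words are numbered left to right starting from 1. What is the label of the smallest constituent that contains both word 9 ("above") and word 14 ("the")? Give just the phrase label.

The smallest bracket enclosing both words is [S our tall ancient teacher above each storm became in the signal inside Tomas], so the label is S.

S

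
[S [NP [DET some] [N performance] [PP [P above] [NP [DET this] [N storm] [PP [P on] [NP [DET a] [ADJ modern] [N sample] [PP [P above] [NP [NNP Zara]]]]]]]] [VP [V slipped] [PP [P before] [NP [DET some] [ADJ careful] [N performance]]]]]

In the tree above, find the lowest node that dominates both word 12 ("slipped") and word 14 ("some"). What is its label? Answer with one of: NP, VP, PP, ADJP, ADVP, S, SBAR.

VP

Word 12 lies under S → VP → V; word 14 lies under S → VP → PP → NP → DET. The lowest shared node is the VP.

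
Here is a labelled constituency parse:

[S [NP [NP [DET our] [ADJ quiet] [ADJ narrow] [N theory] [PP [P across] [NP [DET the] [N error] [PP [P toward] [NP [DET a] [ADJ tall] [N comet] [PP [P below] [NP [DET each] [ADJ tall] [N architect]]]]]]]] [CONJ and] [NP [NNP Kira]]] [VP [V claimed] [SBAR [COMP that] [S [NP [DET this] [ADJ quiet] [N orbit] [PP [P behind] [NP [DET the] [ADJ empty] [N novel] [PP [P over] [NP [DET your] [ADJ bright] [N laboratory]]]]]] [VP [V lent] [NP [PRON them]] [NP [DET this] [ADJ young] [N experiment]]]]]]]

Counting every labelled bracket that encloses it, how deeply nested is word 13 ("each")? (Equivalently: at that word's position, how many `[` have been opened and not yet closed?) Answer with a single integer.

10

Counting open brackets not yet closed at "each": [S [NP [NP [PP [NP [PP [NP [PP [NP [DET = 10.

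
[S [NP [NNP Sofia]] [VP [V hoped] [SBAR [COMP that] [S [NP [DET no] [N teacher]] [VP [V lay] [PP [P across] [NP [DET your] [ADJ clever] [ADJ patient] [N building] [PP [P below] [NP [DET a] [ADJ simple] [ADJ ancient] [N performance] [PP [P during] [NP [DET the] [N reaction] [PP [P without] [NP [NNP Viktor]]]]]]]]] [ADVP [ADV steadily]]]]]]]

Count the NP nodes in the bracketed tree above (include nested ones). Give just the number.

6

Listing each NP by its span: [NP Sofia]; [NP no teacher]; [NP your clever patient building below a simple ancient performance during the reaction without Viktor]; [NP a simple ancient performance during the reaction without Viktor]; [NP the reaction without Viktor]; [NP Viktor] — that makes 6.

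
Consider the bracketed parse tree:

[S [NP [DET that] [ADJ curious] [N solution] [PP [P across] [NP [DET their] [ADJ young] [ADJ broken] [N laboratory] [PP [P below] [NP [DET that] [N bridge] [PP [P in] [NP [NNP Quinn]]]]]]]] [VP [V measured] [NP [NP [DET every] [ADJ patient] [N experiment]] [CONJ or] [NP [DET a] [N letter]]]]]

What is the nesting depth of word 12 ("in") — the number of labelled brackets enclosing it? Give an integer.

8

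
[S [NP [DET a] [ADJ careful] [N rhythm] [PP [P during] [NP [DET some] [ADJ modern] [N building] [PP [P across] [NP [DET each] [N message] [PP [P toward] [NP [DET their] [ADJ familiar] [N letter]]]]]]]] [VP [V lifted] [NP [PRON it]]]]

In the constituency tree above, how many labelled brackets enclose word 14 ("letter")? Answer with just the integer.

9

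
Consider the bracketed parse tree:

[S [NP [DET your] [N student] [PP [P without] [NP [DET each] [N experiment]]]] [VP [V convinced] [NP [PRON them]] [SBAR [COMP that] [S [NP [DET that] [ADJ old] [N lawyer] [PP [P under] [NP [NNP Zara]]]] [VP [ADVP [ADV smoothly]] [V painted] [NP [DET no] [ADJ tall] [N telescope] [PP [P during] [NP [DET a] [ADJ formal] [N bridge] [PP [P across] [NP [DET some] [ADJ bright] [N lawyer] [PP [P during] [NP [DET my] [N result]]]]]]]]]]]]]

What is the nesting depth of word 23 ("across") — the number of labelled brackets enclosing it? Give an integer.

10

Counting open brackets not yet closed at "across": [S [VP [SBAR [S [VP [NP [PP [NP [PP [P = 10.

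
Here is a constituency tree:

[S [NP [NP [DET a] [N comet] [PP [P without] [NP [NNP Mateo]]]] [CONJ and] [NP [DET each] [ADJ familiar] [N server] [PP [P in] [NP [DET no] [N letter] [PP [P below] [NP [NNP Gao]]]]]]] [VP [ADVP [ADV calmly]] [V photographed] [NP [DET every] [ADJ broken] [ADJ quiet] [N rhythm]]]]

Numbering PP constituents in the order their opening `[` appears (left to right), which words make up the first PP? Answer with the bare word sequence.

without Mateo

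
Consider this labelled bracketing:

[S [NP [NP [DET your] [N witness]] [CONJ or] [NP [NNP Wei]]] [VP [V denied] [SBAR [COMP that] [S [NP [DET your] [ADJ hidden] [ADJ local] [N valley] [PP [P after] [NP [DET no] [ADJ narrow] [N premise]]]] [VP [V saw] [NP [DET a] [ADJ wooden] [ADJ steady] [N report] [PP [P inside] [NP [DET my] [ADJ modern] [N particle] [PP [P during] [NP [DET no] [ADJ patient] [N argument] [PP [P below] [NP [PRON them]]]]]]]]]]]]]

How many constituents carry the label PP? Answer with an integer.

4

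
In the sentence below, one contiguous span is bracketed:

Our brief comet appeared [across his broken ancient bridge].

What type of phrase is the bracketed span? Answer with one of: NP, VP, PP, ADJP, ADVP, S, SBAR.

The bracketed span "across his broken ancient bridge" is headed by "across", making it a prepositional phrase (PP).

PP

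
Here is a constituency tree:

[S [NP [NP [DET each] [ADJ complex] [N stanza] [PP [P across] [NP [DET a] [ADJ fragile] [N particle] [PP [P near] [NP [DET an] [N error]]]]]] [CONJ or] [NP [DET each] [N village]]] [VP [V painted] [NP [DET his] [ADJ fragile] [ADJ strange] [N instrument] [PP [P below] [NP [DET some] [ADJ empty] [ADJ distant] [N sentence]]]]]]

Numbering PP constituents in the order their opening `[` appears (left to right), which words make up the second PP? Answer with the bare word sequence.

In left-to-right order the PP constituents are "across a fragile particle near an error"; "near an error"; "below some empty distant sentence". Number 2 is "near an error".

near an error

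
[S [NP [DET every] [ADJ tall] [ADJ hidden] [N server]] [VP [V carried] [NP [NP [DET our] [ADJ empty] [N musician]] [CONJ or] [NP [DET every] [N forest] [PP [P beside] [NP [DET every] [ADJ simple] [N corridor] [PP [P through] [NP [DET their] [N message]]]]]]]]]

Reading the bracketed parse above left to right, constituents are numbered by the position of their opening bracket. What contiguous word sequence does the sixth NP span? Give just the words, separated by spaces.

their message

Opening `[NP` markers occur at word positions 1, 6, 6, 10, 13, 17; the sixth of these opens the constituent [NP their message].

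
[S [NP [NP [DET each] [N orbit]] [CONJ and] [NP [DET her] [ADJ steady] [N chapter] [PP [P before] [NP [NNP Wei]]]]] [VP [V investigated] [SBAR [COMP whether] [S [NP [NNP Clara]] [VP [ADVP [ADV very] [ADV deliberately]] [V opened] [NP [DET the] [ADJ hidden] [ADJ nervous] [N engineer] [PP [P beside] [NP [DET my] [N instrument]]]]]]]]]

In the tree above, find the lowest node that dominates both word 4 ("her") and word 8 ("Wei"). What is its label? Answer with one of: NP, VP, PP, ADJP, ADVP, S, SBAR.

NP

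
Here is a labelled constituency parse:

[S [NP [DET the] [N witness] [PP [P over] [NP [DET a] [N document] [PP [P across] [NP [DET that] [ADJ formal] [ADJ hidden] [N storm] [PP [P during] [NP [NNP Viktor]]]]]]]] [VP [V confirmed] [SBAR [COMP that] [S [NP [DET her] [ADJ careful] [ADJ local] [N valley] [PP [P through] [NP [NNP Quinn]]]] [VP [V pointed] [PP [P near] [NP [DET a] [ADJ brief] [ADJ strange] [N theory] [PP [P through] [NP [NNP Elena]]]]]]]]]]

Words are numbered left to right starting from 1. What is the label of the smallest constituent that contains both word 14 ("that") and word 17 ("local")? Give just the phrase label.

Word 14 lies under S → VP → SBAR → COMP; word 17 lies under S → VP → SBAR → S → NP → ADJ. The lowest shared node is the SBAR.

SBAR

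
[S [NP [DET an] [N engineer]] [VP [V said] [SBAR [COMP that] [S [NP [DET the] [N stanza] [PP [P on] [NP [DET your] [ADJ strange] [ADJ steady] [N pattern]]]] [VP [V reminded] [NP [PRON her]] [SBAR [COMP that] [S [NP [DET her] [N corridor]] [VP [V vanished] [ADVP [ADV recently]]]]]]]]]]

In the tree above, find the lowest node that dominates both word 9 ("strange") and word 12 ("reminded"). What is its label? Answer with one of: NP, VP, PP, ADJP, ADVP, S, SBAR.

S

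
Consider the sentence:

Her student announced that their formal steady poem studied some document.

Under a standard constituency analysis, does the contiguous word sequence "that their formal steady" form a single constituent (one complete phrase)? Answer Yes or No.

The sequence begins inside the complementizer "that" and ends inside the clause "their formal steady poem studied some document"; it crosses a phrase boundary, so no single node in the tree spans exactly those words.

No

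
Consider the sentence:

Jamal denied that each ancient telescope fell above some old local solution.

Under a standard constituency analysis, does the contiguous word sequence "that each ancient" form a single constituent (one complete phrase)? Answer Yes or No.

No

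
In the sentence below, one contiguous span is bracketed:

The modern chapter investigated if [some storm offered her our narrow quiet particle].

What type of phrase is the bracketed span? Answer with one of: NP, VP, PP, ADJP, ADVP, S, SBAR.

S

The span is built around the head "offered" — a clause (S).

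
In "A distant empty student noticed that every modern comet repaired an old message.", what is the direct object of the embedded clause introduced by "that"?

an old message

Within the embedded clause introduced by "that", the direct object of "repaired" is "an old message".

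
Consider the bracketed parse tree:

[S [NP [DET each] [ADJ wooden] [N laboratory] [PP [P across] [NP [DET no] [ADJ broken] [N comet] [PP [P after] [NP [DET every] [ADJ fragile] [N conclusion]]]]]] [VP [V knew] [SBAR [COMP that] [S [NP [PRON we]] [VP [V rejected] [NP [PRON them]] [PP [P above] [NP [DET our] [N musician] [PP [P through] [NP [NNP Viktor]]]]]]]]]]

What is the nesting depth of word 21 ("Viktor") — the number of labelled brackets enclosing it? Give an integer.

The word sits inside NNP, which is inside NP, inside PP, inside NP, inside PP, inside VP, inside S, inside SBAR, inside VP, inside S — 10 brackets in all.

10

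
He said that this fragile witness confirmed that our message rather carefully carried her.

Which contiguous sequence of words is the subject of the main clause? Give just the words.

he

In the main clause the verb is "said"; the NP preceding it, "he", is the subject.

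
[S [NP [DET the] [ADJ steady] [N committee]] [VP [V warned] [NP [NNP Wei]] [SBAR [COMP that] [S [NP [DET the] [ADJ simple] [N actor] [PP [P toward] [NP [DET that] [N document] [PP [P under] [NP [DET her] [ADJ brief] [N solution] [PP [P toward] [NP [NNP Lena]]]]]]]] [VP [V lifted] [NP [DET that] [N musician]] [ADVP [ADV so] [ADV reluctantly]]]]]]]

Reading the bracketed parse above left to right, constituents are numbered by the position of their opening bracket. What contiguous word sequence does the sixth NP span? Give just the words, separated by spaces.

Lena

In left-to-right order the NP constituents are "the steady committee"; "Wei"; "the simple actor toward that document under her brief solution toward Lena"; "that document under her brief solution toward Lena"; "her brief solution toward Lena"; "Lena"; "that musician". Number 6 is "Lena".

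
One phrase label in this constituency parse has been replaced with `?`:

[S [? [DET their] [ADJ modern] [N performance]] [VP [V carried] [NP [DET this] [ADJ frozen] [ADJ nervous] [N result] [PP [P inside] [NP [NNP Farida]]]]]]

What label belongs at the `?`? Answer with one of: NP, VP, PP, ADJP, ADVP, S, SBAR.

Looking at what the `?` directly dominates — DET 'their', ADJ 'modern', N 'performance' — this is a noun phrase (NP).

NP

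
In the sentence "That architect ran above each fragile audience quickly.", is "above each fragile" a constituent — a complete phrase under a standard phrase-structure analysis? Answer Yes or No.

No

The smallest constituent containing the whole sequence is the prepositional phrase [PP above each fragile audience], but the sequence is only part of it — it straddles the boundary between preposition "above" and noun phrase "each fragile audience".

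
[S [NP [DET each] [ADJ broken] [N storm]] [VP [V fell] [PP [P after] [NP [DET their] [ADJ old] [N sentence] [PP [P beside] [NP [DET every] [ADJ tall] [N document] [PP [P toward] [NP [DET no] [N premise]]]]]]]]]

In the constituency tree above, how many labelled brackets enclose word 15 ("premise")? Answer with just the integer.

9

The word sits inside N, which is inside NP, inside PP, inside NP, inside PP, inside NP, inside PP, inside VP, inside S — 9 brackets in all.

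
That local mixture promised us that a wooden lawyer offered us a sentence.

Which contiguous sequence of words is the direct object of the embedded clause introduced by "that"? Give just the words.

"offered" heads the VP of the embedded clause introduced by "that", and "a sentence" is its direct object.

a sentence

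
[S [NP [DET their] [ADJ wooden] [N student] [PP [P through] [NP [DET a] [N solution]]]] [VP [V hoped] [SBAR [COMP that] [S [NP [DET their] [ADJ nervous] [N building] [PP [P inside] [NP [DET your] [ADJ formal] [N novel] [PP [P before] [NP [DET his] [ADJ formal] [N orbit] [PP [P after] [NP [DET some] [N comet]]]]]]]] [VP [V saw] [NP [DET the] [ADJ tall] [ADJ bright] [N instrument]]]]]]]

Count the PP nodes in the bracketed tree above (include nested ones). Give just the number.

4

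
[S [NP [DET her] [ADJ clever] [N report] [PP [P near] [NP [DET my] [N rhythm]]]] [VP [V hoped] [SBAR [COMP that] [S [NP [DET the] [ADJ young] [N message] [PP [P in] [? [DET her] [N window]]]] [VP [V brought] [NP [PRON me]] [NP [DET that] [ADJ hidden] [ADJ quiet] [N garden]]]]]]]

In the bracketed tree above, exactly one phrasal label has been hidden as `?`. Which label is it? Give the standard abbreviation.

NP

A constituent whose immediate children are DET 'her', N 'window' is a noun phrase: NP.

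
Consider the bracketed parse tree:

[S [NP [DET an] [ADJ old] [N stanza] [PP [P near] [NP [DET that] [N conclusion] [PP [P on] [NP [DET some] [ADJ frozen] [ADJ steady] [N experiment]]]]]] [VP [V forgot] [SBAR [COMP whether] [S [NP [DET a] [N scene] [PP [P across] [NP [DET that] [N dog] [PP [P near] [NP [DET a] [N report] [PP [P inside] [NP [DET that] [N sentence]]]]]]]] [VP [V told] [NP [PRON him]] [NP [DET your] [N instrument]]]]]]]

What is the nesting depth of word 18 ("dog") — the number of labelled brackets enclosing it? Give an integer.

8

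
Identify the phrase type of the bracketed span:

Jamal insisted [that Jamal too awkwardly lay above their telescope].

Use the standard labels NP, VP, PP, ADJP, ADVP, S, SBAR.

SBAR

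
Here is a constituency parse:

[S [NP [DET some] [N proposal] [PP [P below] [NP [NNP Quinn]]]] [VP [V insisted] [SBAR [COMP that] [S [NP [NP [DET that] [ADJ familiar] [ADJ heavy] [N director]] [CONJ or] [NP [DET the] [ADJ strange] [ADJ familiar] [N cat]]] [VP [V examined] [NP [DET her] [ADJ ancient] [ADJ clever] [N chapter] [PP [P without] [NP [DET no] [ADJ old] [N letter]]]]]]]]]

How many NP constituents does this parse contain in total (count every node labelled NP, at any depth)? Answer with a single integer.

7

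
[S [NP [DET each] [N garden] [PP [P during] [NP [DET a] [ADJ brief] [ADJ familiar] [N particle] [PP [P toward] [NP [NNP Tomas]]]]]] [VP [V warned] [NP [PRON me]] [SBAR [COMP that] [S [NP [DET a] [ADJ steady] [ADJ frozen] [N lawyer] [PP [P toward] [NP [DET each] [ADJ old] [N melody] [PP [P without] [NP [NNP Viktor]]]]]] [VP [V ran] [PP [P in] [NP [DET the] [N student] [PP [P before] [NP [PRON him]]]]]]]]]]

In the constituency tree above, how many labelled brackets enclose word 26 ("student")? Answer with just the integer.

8

Counting open brackets not yet closed at "student": [S [VP [SBAR [S [VP [PP [NP [N = 8.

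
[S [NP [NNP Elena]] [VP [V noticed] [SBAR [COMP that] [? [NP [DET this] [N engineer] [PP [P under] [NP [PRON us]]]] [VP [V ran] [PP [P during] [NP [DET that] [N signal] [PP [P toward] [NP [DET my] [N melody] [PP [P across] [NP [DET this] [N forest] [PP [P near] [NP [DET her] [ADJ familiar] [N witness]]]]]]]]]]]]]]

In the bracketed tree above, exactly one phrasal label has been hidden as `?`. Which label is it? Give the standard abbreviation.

S

Looking at what the `?` directly dominates — NP, VP — this is a clause (S).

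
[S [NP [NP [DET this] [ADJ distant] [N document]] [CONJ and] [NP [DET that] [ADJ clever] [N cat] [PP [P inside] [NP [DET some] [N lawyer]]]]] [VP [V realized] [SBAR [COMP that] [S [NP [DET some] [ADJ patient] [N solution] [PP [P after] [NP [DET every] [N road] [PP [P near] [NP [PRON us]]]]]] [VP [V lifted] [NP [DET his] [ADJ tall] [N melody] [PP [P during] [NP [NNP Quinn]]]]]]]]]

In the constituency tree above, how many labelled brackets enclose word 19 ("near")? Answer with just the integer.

9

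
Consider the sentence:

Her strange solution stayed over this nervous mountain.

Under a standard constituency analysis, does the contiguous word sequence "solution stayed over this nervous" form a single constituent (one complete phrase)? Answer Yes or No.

No

The smallest constituent containing the whole sequence is the clause [S her strange solution stayed over this nervous mountain], but the sequence is only part of it — it straddles the boundary between noun phrase "her strange solution" and verb phrase "stayed over this nervous mountain".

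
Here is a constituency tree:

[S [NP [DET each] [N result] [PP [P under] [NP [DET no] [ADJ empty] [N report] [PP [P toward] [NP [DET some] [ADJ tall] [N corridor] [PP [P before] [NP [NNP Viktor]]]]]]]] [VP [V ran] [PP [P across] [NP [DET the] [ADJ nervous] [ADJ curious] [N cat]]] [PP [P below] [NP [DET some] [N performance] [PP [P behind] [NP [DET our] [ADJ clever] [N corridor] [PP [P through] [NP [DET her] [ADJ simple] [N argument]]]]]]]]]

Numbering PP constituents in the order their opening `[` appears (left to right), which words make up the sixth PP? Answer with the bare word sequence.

behind our clever corridor through her simple argument

In left-to-right order the PP constituents are "under no empty report toward some tall corridor before Viktor"; "toward some tall corridor before Viktor"; "before Viktor"; "across the nervous curious cat"; "below some performance behind our clever corridor through her simple argument"; "behind our clever corridor through her simple argument"; "through her simple argument". Number 6 is "behind our clever corridor through her simple argument".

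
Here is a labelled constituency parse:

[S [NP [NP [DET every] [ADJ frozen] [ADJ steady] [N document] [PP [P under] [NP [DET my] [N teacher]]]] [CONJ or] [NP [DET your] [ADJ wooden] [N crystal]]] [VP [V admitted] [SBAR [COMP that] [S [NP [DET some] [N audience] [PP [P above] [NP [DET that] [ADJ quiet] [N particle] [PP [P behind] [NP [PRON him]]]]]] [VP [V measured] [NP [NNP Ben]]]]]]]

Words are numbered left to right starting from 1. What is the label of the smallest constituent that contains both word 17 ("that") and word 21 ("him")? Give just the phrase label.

NP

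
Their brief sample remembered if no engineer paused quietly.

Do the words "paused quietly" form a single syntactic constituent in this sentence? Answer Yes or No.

"paused quietly" is exactly the verb phrase [VP paused quietly], a complete constituent.

Yes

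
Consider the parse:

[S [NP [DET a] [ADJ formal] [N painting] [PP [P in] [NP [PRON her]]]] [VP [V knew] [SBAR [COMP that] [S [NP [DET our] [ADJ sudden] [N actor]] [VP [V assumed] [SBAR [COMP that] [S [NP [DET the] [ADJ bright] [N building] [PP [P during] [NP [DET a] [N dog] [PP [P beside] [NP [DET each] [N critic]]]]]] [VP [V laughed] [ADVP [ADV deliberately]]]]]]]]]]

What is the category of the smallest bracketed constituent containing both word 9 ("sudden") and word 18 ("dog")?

S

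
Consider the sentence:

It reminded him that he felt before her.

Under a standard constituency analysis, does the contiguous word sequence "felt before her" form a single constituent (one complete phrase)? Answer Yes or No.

Yes

"felt before her" is exactly the verb phrase [VP felt before her], a complete constituent.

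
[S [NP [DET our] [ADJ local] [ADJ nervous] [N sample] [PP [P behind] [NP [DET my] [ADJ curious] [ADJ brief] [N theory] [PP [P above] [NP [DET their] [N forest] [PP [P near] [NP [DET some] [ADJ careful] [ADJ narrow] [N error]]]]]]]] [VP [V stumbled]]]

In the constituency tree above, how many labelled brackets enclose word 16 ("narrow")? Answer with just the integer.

The word sits inside ADJ, which is inside NP, inside PP, inside NP, inside PP, inside NP, inside PP, inside NP, inside S — 9 brackets in all.

9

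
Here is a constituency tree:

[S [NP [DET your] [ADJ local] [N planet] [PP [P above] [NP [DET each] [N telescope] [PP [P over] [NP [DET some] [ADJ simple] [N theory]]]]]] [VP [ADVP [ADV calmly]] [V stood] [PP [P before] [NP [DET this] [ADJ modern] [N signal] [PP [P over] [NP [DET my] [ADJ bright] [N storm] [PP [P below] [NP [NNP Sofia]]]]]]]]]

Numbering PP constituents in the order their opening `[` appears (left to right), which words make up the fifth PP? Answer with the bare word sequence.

The PP opening brackets appear, in order, over: "above each telescope over some simple theory"; "over some simple theory"; "before this modern signal over my bright storm below Sofia"; "over my bright storm below Sofia"; "below Sofia". The fifth one spans "below Sofia".

below Sofia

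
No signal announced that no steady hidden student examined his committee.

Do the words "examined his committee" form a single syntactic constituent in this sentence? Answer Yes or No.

These words form the whole verb phrase headed by "examined", so yes — one constituent.

Yes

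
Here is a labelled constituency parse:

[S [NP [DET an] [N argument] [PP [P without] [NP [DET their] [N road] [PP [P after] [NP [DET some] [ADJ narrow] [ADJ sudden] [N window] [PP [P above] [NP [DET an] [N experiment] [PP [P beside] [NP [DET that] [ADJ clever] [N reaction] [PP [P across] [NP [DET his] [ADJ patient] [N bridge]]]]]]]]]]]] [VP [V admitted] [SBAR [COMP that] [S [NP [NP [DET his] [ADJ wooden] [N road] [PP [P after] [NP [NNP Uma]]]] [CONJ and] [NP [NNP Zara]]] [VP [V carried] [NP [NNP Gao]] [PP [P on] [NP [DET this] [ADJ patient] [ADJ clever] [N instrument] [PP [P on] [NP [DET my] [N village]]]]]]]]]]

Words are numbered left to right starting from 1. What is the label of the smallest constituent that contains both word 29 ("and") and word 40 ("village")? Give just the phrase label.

S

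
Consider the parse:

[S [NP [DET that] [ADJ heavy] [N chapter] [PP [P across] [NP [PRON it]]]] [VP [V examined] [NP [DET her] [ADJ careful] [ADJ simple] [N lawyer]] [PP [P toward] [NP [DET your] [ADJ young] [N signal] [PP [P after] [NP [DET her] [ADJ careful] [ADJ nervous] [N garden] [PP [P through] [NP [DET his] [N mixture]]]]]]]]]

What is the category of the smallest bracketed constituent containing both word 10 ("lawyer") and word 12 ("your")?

VP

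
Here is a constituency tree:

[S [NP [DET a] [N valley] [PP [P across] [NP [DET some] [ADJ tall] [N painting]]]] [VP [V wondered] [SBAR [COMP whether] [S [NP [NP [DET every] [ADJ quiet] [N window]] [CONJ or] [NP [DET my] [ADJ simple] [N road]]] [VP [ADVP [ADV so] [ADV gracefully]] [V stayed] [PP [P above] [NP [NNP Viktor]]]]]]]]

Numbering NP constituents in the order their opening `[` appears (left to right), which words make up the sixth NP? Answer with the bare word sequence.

Viktor

In left-to-right order the NP constituents are "a valley across some tall painting"; "some tall painting"; "every quiet window or my simple road"; "every quiet window"; "my simple road"; "Viktor". Number 6 is "Viktor".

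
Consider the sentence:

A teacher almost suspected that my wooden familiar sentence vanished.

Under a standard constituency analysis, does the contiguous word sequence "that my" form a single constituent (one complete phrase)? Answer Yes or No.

No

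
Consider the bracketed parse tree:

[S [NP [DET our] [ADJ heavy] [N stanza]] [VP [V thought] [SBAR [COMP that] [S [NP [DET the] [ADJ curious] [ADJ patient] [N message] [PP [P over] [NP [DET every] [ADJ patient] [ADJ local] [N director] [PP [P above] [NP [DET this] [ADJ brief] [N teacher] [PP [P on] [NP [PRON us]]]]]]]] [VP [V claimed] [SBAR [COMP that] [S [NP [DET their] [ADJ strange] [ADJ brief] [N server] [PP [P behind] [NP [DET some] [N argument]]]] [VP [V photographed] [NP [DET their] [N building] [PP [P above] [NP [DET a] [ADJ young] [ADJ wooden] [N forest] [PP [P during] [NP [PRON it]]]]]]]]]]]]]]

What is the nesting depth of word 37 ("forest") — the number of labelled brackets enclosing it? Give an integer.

Path from the root down to the word: S → VP → SBAR → S → VP → SBAR → S → VP → NP → PP → NP → N. That is 12 enclosing brackets.

12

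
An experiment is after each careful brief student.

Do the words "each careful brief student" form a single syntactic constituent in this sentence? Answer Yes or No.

Yes

"each careful brief student" is exactly the noun phrase [NP each careful brief student], a complete constituent.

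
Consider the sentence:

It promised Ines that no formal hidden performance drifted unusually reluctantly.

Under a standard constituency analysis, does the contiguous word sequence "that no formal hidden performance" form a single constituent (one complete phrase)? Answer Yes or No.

The smallest constituent containing the whole sequence is the subordinate clause [SBAR that no formal hidden performance drifted unusually reluctantly], but the sequence is only part of it — it straddles the boundary between complementizer "that" and clause "no formal hidden performance drifted unusually reluctantly".

No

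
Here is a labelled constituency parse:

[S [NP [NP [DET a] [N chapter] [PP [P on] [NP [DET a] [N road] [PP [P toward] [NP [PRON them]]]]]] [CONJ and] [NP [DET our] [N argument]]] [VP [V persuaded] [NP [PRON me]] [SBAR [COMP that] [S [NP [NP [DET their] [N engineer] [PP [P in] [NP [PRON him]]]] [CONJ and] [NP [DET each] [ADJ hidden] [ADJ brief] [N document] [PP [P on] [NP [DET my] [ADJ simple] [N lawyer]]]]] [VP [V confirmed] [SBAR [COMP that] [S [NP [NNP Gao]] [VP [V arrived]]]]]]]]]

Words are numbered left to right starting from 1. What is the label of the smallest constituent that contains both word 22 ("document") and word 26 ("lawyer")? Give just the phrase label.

NP

Word 22 lies under S → VP → SBAR → S → NP → NP → N; word 26 lies under S → VP → SBAR → S → NP → NP → PP → NP → N. The lowest shared node is the NP.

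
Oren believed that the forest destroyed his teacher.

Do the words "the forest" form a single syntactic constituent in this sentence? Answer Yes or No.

These words form the whole noun phrase headed by "forest", so yes — one constituent.

Yes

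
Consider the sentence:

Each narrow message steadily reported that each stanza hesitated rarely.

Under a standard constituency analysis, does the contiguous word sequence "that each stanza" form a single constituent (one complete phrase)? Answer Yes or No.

No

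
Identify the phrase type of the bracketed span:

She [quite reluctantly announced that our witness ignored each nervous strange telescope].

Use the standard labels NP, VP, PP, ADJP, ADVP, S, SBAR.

The bracketed span "quite reluctantly announced that our witness ignored each nervous strange telescope" is headed by "announced", making it a verb phrase (VP).

VP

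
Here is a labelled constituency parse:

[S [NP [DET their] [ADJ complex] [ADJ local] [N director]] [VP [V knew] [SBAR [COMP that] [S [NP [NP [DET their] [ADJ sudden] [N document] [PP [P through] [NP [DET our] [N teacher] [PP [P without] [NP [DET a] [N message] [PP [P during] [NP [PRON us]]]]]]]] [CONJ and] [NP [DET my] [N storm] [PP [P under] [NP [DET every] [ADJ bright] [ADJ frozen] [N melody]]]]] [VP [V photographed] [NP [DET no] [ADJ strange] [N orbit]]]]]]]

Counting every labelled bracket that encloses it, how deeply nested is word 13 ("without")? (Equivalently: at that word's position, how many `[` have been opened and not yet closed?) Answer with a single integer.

10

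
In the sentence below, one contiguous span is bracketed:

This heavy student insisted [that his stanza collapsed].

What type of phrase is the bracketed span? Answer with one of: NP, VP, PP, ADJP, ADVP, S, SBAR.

The bracketed span "that his stanza collapsed" is headed by "that", making it a subordinate clause (SBAR).

SBAR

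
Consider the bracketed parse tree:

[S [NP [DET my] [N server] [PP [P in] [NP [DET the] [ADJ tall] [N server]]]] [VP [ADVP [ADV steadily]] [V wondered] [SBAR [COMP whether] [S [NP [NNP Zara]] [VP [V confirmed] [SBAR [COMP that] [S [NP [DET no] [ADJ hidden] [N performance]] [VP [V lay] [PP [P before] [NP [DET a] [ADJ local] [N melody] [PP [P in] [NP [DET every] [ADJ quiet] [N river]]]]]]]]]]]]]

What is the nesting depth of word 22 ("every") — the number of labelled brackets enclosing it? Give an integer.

Path from the root down to the word: S → VP → SBAR → S → VP → SBAR → S → VP → PP → NP → PP → NP → DET. That is 13 enclosing brackets.

13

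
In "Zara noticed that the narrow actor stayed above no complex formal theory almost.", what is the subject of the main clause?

Zara

In the main clause the verb is "noticed"; the NP preceding it, "Zara", is the subject.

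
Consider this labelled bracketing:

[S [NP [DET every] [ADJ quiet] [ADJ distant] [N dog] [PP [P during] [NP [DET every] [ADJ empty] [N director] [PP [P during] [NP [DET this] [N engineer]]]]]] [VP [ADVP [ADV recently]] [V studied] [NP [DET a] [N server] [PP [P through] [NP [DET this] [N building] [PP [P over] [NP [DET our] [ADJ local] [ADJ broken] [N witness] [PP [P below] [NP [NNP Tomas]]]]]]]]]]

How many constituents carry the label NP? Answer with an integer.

7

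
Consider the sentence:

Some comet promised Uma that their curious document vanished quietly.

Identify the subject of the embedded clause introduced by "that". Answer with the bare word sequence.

The subject of the embedded clause introduced by "that" is the NP immediately before the verb "vanished": "their curious document".

their curious document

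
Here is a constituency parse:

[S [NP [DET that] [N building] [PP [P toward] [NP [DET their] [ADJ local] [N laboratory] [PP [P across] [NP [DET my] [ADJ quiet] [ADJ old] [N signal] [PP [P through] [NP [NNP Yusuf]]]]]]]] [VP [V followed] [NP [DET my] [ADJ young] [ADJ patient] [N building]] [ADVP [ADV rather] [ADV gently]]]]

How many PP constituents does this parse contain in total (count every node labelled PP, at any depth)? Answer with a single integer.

3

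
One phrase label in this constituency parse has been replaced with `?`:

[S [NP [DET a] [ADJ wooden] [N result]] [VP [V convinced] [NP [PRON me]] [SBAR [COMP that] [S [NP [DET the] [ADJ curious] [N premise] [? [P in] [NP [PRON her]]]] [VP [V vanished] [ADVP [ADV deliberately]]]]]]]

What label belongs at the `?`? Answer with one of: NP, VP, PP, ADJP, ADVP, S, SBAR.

PP

Looking at what the `?` directly dominates — P 'in', NP — this is a prepositional phrase (PP).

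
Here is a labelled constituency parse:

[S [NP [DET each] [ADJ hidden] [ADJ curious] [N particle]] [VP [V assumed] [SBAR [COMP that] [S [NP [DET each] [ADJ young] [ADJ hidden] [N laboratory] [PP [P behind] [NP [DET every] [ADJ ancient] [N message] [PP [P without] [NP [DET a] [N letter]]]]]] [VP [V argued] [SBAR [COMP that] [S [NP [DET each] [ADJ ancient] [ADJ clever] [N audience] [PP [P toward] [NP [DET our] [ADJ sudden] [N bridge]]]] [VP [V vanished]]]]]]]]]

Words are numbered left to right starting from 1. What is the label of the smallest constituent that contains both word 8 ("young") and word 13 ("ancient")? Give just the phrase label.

Word 8 lies under S → VP → SBAR → S → NP → ADJ; word 13 lies under S → VP → SBAR → S → NP → PP → NP → ADJ. The lowest shared node is the NP.

NP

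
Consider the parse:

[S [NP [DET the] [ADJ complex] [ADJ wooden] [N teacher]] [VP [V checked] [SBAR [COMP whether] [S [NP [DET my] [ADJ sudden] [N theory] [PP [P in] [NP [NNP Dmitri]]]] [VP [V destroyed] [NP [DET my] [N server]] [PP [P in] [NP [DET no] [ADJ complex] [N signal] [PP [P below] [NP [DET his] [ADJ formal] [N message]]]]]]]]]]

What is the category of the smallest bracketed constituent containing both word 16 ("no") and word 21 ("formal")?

Word 16 lies under S → VP → SBAR → S → VP → PP → NP → DET; word 21 lies under S → VP → SBAR → S → VP → PP → NP → PP → NP → ADJ. The lowest shared node is the NP.

NP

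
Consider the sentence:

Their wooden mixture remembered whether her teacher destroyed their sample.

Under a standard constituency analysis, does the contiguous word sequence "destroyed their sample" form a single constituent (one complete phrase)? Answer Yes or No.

These words form the whole verb phrase headed by "destroyed", so yes — one constituent.

Yes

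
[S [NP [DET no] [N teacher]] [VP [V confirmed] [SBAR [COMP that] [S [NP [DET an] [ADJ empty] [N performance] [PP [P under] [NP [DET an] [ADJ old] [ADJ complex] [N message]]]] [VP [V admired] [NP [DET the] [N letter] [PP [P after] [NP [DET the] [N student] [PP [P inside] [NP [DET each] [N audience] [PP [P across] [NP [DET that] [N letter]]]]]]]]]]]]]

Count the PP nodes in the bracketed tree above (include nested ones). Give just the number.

4

Listing each PP by its span: [PP under an old complex message]; [PP after the student inside each audience across that letter]; [PP inside each audience across that letter]; [PP across that letter] — that makes 4.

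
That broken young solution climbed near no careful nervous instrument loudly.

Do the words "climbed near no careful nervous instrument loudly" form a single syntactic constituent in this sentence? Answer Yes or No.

Yes

These words form the whole verb phrase headed by "climbed", so yes — one constituent.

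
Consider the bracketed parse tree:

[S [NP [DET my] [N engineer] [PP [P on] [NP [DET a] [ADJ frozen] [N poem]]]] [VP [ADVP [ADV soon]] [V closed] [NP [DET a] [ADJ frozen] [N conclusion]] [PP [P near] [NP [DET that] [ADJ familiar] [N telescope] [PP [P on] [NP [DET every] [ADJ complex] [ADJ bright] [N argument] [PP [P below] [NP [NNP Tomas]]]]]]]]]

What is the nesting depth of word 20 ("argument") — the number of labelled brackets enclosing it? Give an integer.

7

The word sits inside N, which is inside NP, inside PP, inside NP, inside PP, inside VP, inside S — 7 brackets in all.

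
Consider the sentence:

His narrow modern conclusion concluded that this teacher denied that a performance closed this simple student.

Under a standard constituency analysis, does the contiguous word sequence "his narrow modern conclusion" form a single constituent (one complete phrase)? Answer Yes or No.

"his narrow modern conclusion" is exactly the noun phrase [NP his narrow modern conclusion], a complete constituent.

Yes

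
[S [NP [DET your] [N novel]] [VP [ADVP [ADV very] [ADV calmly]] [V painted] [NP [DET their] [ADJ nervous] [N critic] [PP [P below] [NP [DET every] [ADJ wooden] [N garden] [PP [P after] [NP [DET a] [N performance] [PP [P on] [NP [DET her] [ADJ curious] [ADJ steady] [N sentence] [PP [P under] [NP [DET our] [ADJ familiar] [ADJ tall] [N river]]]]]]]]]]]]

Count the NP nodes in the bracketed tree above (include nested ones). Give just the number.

Listing each NP by its span: [NP your novel]; [NP their nervous critic below every wooden garden after a performance on her curious steady sentence under our familiar tall river]; [NP every wooden garden after a performance on her curious steady sentence under our familiar tall river]; [NP a performance on her curious steady sentence under our familiar tall river]; [NP her curious steady sentence under our familiar tall river]; [NP our familiar tall river] — that makes 6.

6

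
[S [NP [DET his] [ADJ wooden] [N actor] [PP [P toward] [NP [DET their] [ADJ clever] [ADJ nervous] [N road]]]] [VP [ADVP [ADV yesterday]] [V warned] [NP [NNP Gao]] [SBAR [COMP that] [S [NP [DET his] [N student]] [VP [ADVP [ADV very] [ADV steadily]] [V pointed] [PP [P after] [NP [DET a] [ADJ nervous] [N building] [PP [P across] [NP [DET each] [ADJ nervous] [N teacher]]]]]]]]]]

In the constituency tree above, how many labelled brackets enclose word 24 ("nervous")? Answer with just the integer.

10

Path from the root down to the word: S → VP → SBAR → S → VP → PP → NP → PP → NP → ADJ. That is 10 enclosing brackets.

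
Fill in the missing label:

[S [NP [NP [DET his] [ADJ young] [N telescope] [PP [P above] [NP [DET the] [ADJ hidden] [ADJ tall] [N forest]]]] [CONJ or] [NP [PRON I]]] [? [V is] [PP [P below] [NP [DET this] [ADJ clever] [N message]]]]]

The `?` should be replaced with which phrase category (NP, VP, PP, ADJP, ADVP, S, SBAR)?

VP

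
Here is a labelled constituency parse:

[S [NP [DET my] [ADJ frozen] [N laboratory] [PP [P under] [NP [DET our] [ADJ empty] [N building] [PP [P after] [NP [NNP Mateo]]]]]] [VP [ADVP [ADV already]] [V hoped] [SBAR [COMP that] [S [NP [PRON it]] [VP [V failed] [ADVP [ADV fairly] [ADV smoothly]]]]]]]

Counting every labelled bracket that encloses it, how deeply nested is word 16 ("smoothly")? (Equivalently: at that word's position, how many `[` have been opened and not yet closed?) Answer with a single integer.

7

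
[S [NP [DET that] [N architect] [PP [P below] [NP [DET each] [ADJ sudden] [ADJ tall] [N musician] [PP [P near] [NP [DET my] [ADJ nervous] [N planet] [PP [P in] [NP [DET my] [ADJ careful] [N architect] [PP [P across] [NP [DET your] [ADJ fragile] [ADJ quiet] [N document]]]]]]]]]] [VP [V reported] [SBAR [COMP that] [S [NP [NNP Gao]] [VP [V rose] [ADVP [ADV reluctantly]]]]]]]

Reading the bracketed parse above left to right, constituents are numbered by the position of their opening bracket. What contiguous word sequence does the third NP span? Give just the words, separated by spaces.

my nervous planet in my careful architect across your fragile quiet document

In left-to-right order the NP constituents are "that architect below each sudden tall musician near my nervous planet in my careful architect across your fragile quiet document"; "each sudden tall musician near my nervous planet in my careful architect across your fragile quiet document"; "my nervous planet in my careful architect across your fragile quiet document"; "my careful architect across your fragile quiet document"; "your fragile quiet document"; "Gao". Number 3 is "my nervous planet in my careful architect across your fragile quiet document".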